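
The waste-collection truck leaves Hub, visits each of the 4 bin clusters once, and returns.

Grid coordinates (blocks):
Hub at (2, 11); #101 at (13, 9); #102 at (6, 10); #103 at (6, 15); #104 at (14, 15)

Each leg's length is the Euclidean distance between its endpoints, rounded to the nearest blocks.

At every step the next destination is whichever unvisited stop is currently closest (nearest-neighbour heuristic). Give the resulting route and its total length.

At Hub the remaining stops are #102 4, #103 6, #101 11, #104 13; go to #102.
At #102 the remaining stops are #103 5, #101 7, #104 9; go to #103.
At #103 the remaining stops are #104 8, #101 9; go to #104.
At #104 the remaining stops are #101 6; go to #101.
Return #101→Hub: 11.
Total = 4 + 5 + 8 + 6 + 11 = 34.

Total distance 34 blocks via the nearest-neighbour route Hub → #102 → #103 → #104 → #101 → Hub.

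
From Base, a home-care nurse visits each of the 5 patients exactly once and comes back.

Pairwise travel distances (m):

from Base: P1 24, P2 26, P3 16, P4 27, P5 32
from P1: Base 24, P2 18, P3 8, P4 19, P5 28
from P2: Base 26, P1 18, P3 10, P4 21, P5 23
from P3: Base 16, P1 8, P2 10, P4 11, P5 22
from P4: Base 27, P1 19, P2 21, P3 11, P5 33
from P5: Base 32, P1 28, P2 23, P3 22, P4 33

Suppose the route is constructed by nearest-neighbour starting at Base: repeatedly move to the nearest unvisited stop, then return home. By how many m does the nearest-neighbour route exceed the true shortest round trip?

Base: P3=16, P1=24, P2=26, P4=27, P5=32 ⇒ P3
P3: P1=8, P2=10, P4=11, P5=22 ⇒ P1
P1: P2=18, P4=19, P5=28 ⇒ P2
P2: P4=21, P5=23 ⇒ P4
P4: P5=33 ⇒ P5
NN route Base → P3 → P1 → P2 → P4 → P5 → Base costs 128.
Optimal: Base → P1 → P3 → P4 → P2 → P5 → Base costs 119 (by enumerating all 60 distinct tours).
Excess = 128 − 119 = 9.

The nearest-neighbour route is 9 m longer than optimal.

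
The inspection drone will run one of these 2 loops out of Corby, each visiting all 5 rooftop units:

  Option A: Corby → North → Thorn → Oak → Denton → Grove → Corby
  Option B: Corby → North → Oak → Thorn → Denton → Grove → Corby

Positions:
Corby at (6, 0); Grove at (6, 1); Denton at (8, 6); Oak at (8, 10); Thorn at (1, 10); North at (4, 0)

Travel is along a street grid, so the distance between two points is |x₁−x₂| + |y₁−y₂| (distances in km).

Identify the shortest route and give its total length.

Option A: 2 + 13 + 7 + 4 + 7 + 1 = 34
Option B: 2 + 14 + 7 + 11 + 7 + 1 = 42

Shortest is Option A, total 34 km.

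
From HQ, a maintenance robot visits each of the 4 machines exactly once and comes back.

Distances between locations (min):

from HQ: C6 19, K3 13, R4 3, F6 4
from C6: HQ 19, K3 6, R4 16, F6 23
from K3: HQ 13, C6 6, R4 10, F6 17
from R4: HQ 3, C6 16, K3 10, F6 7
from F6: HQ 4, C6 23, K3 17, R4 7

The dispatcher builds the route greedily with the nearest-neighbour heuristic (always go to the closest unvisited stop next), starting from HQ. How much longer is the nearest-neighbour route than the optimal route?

Excess over optimum: 6 min.

From HQ: R4=3, F6=4, K3=13, C6=19 → choose R4 (3).
From R4: F6=7, K3=10, C6=16 → choose F6 (7).
From F6: K3=17, C6=23 → choose K3 (17).
From K3: C6=6 → choose C6 (6).
NN route HQ → R4 → F6 → K3 → C6 → HQ costs 52.
Optimal: HQ → C6 → K3 → R4 → F6 → HQ costs 46 (by enumerating all 12 distinct tours).
Excess = 52 − 46 = 6.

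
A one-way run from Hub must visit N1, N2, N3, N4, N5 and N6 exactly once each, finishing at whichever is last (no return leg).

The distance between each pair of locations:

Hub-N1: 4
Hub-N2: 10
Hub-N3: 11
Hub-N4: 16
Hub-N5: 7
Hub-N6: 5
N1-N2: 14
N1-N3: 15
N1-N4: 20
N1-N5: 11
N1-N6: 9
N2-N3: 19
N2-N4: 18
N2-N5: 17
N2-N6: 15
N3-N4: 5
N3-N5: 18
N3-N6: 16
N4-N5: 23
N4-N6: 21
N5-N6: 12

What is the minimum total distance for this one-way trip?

There are 6! = 720 possible orderings.
Hub→N1→N2→N3→N4→N5→N6: 4+14+19+5+23+12 = 77
Hub→N1→N2→N3→N4→N6→N5: 4+14+19+5+21+12 = 75
Hub→N1→N2→N3→N5→N4→N6: 4+14+19+18+23+21 = 99
Hub→N1→N2→N3→N5→N6→N4: 4+14+19+18+12+21 = 88
Hub→N1→N2→N3→N6→N4→N5: 4+14+19+16+21+23 = 97
Hub→N1→N2→N3→N6→N5→N4: 4+14+19+16+12+23 = 88
Hub→N1→N2→N4→N3→N5→N6: 4+14+18+5+18+12 = 71
Hub→N1→N2→N4→N3→N6→N5: 4+14+18+5+16+12 = 69
… (712 more)
Hub→N1→N5→N6→N2→N4→N3: 4+11+12+15+18+5 = 65  ← best
The minimum is 65.
One shortest path: Hub → N1 → N5 → N6 → N2 → N4 → N3.

Shortest open route: 65.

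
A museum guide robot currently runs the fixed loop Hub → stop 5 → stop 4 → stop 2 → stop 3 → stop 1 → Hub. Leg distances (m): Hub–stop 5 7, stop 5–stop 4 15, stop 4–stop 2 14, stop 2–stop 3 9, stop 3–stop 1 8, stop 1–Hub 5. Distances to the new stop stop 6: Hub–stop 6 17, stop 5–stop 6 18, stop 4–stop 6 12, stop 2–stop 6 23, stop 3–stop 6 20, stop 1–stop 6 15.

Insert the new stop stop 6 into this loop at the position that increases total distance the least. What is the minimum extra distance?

Insertion cost between consecutive stops i–j is d(i,stop 6) + d(stop 6,j) − d(i,j):
  between Hub and stop 5: 17 + 18 − 7 = 28
  between stop 5 and stop 4: 18 + 12 − 15 = 15
  between stop 4 and stop 2: 12 + 23 − 14 = 21
  between stop 2 and stop 3: 23 + 20 − 9 = 34
  between stop 3 and stop 1: 20 + 15 − 8 = 27
  between stop 1 and Hub: 15 + 17 − 5 = 27
Cheapest insertion is between stop 5 and stop 4, adding 15.
New total = 58 + 15 = 73.

+15 m — insert stop 6 between stop 5 and stop 4.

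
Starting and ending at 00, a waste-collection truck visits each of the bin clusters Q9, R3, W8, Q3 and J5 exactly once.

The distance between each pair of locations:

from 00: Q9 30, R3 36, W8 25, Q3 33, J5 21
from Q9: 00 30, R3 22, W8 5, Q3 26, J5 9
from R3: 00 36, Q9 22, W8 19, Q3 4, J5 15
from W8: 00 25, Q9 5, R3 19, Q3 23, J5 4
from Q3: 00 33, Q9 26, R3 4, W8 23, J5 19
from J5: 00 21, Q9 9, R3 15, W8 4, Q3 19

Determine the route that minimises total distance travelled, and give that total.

89 — the shortest possible round trip.

00→Q9→R3→W8→Q3→J5→00: 30+22+19+23+19+21 = 134
00→Q9→R3→W8→J5→Q3→00: 30+22+19+4+19+33 = 127
00→Q9→R3→Q3→W8→J5→00: 30+22+4+23+4+21 = 104
00→Q9→R3→Q3→J5→W8→00: 30+22+4+19+4+25 = 104
00→Q9→R3→J5→W8→Q3→00: 30+22+15+4+23+33 = 127
00→Q9→R3→J5→Q3→W8→00: 30+22+15+19+23+25 = 134
00→Q9→W8→R3→Q3→J5→00: 30+5+19+4+19+21 = 98
00→Q9→W8→R3→J5→Q3→00: 30+5+19+15+19+33 = 121
00→Q9→W8→Q3→R3→J5→00: 30+5+23+4+15+21 = 98
00→Q9→W8→Q3→J5→R3→00: 30+5+23+19+15+36 = 128
00→Q9→W8→J5→R3→Q3→00: 30+5+4+15+4+33 = 91
00→Q9→W8→J5→Q3→R3→00: 30+5+4+19+4+36 = 98
00→Q9→Q3→R3→W8→J5→00: 30+26+4+19+4+21 = 104
00→Q9→Q3→R3→J5→W8→00: 30+26+4+15+4+25 = 104
… (46 more)
00→Q3→R3→Q9→W8→J5→00: 33+4+22+5+4+21 = 89  ← best
The minimum is 89.
One optimal route: 00 → Q3 → R3 → Q9 → W8 → J5 → 00 (or its reverse).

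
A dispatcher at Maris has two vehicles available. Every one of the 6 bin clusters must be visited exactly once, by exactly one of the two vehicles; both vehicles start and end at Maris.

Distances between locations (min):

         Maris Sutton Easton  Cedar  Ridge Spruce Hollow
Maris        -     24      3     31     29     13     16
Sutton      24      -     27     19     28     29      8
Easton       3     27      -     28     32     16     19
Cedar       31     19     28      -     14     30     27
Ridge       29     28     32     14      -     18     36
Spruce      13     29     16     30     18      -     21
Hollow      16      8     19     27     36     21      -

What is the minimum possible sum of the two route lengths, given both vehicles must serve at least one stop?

Try each way of splitting the stops between the two vehicles (each non-empty) and, for each split, find the best tour for each vehicle:
  {Sutton} + {Easton, Cedar, Ridge, Spruce, Hollow}: 48 + 94 = 142
  {Easton} + {Sutton, Cedar, Ridge, Spruce, Hollow}: 6 + 88 = 94
  {Sutton, Easton} + {Cedar, Ridge, Spruce, Hollow}: 54 + 88 = 142
  {Cedar} + {Sutton, Easton, Ridge, Spruce, Hollow}: 62 + 89 = 151
  {Sutton, Cedar} + {Easton, Ridge, Spruce, Hollow}: 74 + 89 = 163
  {Easton, Cedar} + {Sutton, Ridge, Spruce, Hollow}: 62 + 83 = 145
  … (31 splits in total)
Best: vehicle 1 Maris → Easton → Maris = 6; vehicle 2 Maris → Spruce → Ridge → Cedar → Sutton → Hollow → Maris = 88; combined 94.

Minimum combined distance: 94 min.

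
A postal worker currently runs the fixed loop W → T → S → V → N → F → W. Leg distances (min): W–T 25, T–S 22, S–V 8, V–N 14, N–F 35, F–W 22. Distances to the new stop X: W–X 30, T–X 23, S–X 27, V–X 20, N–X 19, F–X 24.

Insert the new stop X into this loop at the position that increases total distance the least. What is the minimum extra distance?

+8 min — insert X between N and F.

Insertion cost between consecutive stops i–j is d(i,X) + d(X,j) − d(i,j):
  between W and T: 30 + 23 − 25 = 28
  between T and S: 23 + 27 − 22 = 28
  between S and V: 27 + 20 − 8 = 39
  between V and N: 20 + 19 − 14 = 25
  between N and F: 19 + 24 − 35 = 8
  between F and W: 24 + 30 − 22 = 32
Cheapest insertion is between N and F, adding 8.
New total = 126 + 8 = 134.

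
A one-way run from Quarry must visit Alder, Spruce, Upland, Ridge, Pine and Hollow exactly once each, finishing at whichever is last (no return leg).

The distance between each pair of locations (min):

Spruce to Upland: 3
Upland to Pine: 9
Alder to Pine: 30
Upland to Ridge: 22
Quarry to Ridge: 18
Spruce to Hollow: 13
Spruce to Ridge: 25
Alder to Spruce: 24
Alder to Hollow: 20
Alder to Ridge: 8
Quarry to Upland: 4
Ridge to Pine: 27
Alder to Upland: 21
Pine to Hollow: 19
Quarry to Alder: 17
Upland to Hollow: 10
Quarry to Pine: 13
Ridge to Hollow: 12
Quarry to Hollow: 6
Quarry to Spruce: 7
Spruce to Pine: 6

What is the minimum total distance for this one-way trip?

There are 6! = 720 possible orderings.
Quarry - Alder - Spruce - Upland - Ridge - Pine - Hollow: 17+24+3+22+27+19 = 112
Quarry - Alder - Spruce - Upland - Ridge - Hollow - Pine: 17+24+3+22+12+19 = 97
Quarry - Alder - Spruce - Upland - Pine - Ridge - Hollow: 17+24+3+9+27+12 = 92
Quarry - Alder - Spruce - Upland - Pine - Hollow - Ridge: 17+24+3+9+19+12 = 84
Quarry - Alder - Spruce - Upland - Hollow - Ridge - Pine: 17+24+3+10+12+27 = 93
Quarry - Alder - Spruce - Upland - Hollow - Pine - Ridge: 17+24+3+10+19+27 = 100
Quarry - Alder - Spruce - Ridge - Upland - Pine - Hollow: 17+24+25+22+9+19 = 116
Quarry - Alder - Spruce - Ridge - Upland - Hollow - Pine: 17+24+25+22+10+19 = 117
… (712 more)
Quarry - Spruce - Pine - Upland - Hollow - Ridge - Alder: 7+6+9+10+12+8 = 52  ← best
The minimum is 52.
One shortest path: Quarry → Spruce → Pine → Upland → Hollow → Ridge → Alder.

52 min — the minimum one-way total.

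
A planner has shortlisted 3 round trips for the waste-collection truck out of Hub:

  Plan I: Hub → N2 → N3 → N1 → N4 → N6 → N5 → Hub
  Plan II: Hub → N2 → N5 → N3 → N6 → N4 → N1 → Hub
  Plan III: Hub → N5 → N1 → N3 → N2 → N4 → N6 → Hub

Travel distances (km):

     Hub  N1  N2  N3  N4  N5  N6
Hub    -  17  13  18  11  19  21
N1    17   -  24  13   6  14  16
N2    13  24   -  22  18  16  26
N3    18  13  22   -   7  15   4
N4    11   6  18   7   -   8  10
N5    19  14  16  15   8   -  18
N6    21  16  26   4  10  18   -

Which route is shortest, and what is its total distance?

81 km — Plan II is the shortest.

Plan I: 13 + 22 + 13 + 6 + 10 + 18 + 19 = 101
Plan II: 13 + 16 + 15 + 4 + 10 + 6 + 17 = 81
Plan III: 19 + 14 + 13 + 22 + 18 + 10 + 21 = 117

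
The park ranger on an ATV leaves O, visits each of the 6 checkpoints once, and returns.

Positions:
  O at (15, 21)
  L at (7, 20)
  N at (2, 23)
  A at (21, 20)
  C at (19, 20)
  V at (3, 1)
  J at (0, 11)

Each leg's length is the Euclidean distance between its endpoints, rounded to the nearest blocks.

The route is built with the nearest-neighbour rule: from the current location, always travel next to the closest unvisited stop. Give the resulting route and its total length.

O → [C:4 / A:6 / L:8 / N:13 / J:18 / V:23] → C (4)
C → [A:2 / L:12 / N:17 / J:21 / V:25] → A (2)
A → [L:14 / N:19 / J:23 / V:26] → L (14)
L → [N:6 / J:11 / V:19] → N (6)
N → [J:12 / V:22] → J (12)
J → [V:10] → V (10)
Return V→O: 23.
Total = 4 + 2 + 14 + 6 + 12 + 10 + 23 = 71.

71 blocks along O → C → A → L → N → J → V → O.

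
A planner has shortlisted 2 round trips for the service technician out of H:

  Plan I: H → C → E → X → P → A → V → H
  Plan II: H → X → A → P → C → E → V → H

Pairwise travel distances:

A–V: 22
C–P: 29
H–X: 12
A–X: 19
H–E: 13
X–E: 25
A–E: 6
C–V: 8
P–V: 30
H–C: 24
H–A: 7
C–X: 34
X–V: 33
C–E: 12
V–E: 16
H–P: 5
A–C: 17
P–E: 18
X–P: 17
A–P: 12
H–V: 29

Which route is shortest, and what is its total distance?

Shortest is Plan II, total 129.

Plan I: 24 + 12 + 25 + 17 + 12 + 22 + 29 = 141
Plan II: 12 + 19 + 12 + 29 + 12 + 16 + 29 = 129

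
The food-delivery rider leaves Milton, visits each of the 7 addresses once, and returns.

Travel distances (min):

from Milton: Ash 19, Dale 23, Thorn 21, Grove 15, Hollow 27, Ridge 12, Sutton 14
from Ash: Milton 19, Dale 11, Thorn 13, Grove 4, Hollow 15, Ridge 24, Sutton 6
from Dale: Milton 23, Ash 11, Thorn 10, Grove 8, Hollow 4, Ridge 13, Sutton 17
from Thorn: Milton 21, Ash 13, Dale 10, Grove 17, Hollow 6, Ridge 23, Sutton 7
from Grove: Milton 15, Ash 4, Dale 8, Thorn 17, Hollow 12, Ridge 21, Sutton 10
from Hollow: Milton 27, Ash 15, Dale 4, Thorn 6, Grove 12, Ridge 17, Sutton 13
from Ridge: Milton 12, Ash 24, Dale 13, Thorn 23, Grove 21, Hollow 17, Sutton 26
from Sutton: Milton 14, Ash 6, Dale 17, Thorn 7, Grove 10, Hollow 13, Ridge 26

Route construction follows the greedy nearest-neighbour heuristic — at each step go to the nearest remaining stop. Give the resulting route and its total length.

Nearest-neighbour total = 67 min; route Milton → Ridge → Dale → Hollow → Thorn → Sutton → Ash → Grove → Milton.

From Milton: distances to unvisited — Ridge=12, Sutton=14, Grove=15, Ash=19, Thorn=21, Dale=23, Hollow=27. Nearest is Ridge (12).
From Ridge: distances to unvisited — Dale=13, Hollow=17, Grove=21, Thorn=23, Ash=24, Sutton=26. Nearest is Dale (13).
From Dale: distances to unvisited — Hollow=4, Grove=8, Thorn=10, Ash=11, Sutton=17. Nearest is Hollow (4).
From Hollow: distances to unvisited — Thorn=6, Grove=12, Sutton=13, Ash=15. Nearest is Thorn (6).
From Thorn: distances to unvisited — Sutton=7, Ash=13, Grove=17. Nearest is Sutton (7).
From Sutton: distances to unvisited — Ash=6, Grove=10. Nearest is Ash (6).
From Ash: distances to unvisited — Grove=4. Nearest is Grove (4).
Return Grove→Milton: 15.
Total = 12 + 13 + 4 + 6 + 7 + 6 + 4 + 15 = 67.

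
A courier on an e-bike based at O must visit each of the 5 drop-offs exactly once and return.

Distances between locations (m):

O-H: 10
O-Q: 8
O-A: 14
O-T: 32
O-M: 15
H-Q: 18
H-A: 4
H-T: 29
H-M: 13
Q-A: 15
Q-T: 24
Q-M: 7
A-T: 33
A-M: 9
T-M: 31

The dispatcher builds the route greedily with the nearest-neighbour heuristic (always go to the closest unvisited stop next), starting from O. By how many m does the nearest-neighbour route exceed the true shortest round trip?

O: Q=8, H=10, A=14, M=15, T=32 ⇒ Q
Q: M=7, A=15, H=18, T=24 ⇒ M
M: A=9, H=13, T=31 ⇒ A
A: H=4, T=33 ⇒ H
H: T=29 ⇒ T
NN route O → Q → M → A → H → T → O costs 89.
Optimal: O → H → A → M → Q → T → O costs 86 (by enumerating all 60 distinct tours).
Excess = 89 − 86 = 3.

3 m longer than the optimal tour.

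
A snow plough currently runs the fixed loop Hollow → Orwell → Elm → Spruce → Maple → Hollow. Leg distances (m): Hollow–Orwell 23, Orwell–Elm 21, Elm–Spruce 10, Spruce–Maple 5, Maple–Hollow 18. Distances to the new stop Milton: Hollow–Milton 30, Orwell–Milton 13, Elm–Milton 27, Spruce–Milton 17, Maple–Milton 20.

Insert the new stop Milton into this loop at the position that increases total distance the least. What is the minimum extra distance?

Minimum extra distance: 19 m, inserting Milton between Orwell and Elm.

Insertion cost between consecutive stops i–j is d(i,Milton) + d(Milton,j) − d(i,j):
  between Hollow and Orwell: 30 + 13 − 23 = 20
  between Orwell and Elm: 13 + 27 − 21 = 19
  between Elm and Spruce: 27 + 17 − 10 = 34
  between Spruce and Maple: 17 + 20 − 5 = 32
  between Maple and Hollow: 20 + 30 − 18 = 32
Cheapest insertion is between Orwell and Elm, adding 19.
New total = 77 + 19 = 96.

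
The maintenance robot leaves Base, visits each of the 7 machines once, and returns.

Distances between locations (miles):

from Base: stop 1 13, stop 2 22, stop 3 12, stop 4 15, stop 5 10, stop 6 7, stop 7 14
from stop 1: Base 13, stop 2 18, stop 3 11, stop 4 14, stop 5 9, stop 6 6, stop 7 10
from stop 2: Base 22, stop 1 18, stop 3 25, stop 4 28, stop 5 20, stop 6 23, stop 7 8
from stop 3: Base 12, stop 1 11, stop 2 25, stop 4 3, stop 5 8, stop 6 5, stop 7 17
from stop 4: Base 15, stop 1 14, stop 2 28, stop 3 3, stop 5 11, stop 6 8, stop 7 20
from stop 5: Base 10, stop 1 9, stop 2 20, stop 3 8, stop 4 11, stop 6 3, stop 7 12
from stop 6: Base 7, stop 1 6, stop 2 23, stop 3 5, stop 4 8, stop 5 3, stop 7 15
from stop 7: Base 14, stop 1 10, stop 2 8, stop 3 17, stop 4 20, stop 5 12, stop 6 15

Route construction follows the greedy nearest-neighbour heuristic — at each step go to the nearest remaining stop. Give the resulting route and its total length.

From Base: distances to unvisited — stop 6=7, stop 5=10, stop 3=12, stop 1=13, stop 7=14, stop 4=15, stop 2=22. Nearest is stop 6 (7).
From stop 6: distances to unvisited — stop 5=3, stop 3=5, stop 1=6, stop 4=8, stop 7=15, stop 2=23. Nearest is stop 5 (3).
From stop 5: distances to unvisited — stop 3=8, stop 1=9, stop 4=11, stop 7=12, stop 2=20. Nearest is stop 3 (8).
From stop 3: distances to unvisited — stop 4=3, stop 1=11, stop 7=17, stop 2=25. Nearest is stop 4 (3).
From stop 4: distances to unvisited — stop 1=14, stop 7=20, stop 2=28. Nearest is stop 1 (14).
From stop 1: distances to unvisited — stop 7=10, stop 2=18. Nearest is stop 7 (10).
From stop 7: distances to unvisited — stop 2=8. Nearest is stop 2 (8).
Return stop 2→Base: 22.
Total = 7 + 3 + 8 + 3 + 14 + 10 + 8 + 22 = 75.

Nearest-neighbour total = 75 miles; route Base → stop 6 → stop 5 → stop 3 → stop 4 → stop 1 → stop 7 → stop 2 → Base.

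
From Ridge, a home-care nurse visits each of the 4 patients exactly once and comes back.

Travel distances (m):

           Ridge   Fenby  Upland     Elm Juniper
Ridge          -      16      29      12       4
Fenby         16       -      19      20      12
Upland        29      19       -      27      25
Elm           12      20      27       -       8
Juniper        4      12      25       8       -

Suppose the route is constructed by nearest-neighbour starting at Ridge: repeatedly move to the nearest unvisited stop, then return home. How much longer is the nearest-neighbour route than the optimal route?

Ridge: Juniper=4, Elm=12, Fenby=16, Upland=29 ⇒ Juniper
Juniper: Elm=8, Fenby=12, Upland=25 ⇒ Elm
Elm: Fenby=20, Upland=27 ⇒ Fenby
Fenby: Upland=19 ⇒ Upland
NN route Ridge → Juniper → Elm → Fenby → Upland → Ridge costs 80.
Optimal: Ridge → Fenby → Upland → Elm → Juniper → Ridge costs 74 (by enumerating all 12 distinct tours).
Excess = 80 − 74 = 6.

The nearest-neighbour route is 6 m longer than optimal.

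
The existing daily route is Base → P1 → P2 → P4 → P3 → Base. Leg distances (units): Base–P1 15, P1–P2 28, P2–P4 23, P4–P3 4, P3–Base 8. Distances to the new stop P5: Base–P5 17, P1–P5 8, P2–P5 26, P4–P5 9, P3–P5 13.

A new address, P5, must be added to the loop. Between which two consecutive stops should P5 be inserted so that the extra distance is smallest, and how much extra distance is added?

Insertion cost between consecutive stops i–j is d(i,P5) + d(P5,j) − d(i,j):
  between Base and P1: 17 + 8 − 15 = 10
  between P1 and P2: 8 + 26 − 28 = 6
  between P2 and P4: 26 + 9 − 23 = 12
  between P4 and P3: 9 + 13 − 4 = 18
  between P3 and Base: 13 + 17 − 8 = 22
Cheapest insertion is between P1 and P2, adding 6.
New total = 78 + 6 = 84.

+6 — insert P5 between P1 and P2.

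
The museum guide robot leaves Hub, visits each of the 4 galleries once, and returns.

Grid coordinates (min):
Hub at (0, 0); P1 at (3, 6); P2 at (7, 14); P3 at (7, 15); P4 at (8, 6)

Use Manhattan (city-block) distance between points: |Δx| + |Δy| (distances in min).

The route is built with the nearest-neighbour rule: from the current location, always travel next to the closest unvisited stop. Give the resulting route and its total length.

At Hub the remaining stops are P1 9, P4 14, P2 21, P3 22; go to P1.
At P1 the remaining stops are P4 5, P2 12, P3 13; go to P4.
At P4 the remaining stops are P2 9, P3 10; go to P2.
At P2 the remaining stops are P3 1; go to P3.
Return P3→Hub: 22.
Total = 9 + 5 + 9 + 1 + 22 = 46.

Total distance 46 min via the nearest-neighbour route Hub → P1 → P4 → P2 → P3 → Hub.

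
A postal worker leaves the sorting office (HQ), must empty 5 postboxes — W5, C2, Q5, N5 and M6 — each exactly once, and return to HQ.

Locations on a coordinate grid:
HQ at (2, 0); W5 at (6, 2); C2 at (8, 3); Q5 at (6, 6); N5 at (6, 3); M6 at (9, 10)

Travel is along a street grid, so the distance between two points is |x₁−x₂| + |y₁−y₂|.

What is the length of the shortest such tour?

HQ - W5 - C2 - Q5 - N5 - M6 - HQ: 6+3+5+3+10+17 = 44
HQ - W5 - C2 - Q5 - M6 - N5 - HQ: 6+3+5+7+10+7 = 38
HQ - W5 - C2 - N5 - Q5 - M6 - HQ: 6+3+2+3+7+17 = 38
HQ - W5 - C2 - N5 - M6 - Q5 - HQ: 6+3+2+10+7+10 = 38
HQ - W5 - C2 - M6 - Q5 - N5 - HQ: 6+3+8+7+3+7 = 34
HQ - W5 - C2 - M6 - N5 - Q5 - HQ: 6+3+8+10+3+10 = 40
HQ - W5 - Q5 - C2 - N5 - M6 - HQ: 6+4+5+2+10+17 = 44
HQ - W5 - Q5 - C2 - M6 - N5 - HQ: 6+4+5+8+10+7 = 40
HQ - W5 - Q5 - N5 - C2 - M6 - HQ: 6+4+3+2+8+17 = 40
HQ - W5 - Q5 - N5 - M6 - C2 - HQ: 6+4+3+10+8+9 = 40
HQ - W5 - Q5 - M6 - C2 - N5 - HQ: 6+4+7+8+2+7 = 34
HQ - W5 - Q5 - M6 - N5 - C2 - HQ: 6+4+7+10+2+9 = 38
HQ - W5 - N5 - C2 - Q5 - M6 - HQ: 6+1+2+5+7+17 = 38
HQ - W5 - N5 - C2 - M6 - Q5 - HQ: 6+1+2+8+7+10 = 34
… (46 more)
The minimum is 34.
One optimal route: HQ → W5 → C2 → M6 → Q5 → N5 → HQ (or its reverse).

Shortest round trip = 34.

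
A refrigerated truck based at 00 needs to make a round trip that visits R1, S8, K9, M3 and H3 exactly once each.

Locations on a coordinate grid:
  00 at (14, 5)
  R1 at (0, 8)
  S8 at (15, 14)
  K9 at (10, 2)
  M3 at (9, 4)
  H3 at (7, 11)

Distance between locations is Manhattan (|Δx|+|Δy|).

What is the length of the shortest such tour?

Minimum total distance: 54.

There are 60 distinct closed tours to check (reversals are equivalent).
00-R1-S8-K9-M3-H3-00: 17+21+17+3+9+13 = 80
00-R1-S8-K9-H3-M3-00: 17+21+17+12+9+6 = 82
00-R1-S8-M3-K9-H3-00: 17+21+16+3+12+13 = 82
00-R1-S8-M3-H3-K9-00: 17+21+16+9+12+7 = 82
00-R1-S8-H3-K9-M3-00: 17+21+11+12+3+6 = 70
00-R1-S8-H3-M3-K9-00: 17+21+11+9+3+7 = 68
00-R1-K9-S8-M3-H3-00: 17+16+17+16+9+13 = 88
00-R1-K9-S8-H3-M3-00: 17+16+17+11+9+6 = 76
00-R1-K9-M3-S8-H3-00: 17+16+3+16+11+13 = 76
00-R1-K9-M3-H3-S8-00: 17+16+3+9+11+10 = 66
00-R1-K9-H3-S8-M3-00: 17+16+12+11+16+6 = 78
00-R1-K9-H3-M3-S8-00: 17+16+12+9+16+10 = 80
00-R1-M3-S8-K9-H3-00: 17+13+16+17+12+13 = 88
00-R1-M3-S8-H3-K9-00: 17+13+16+11+12+7 = 76
… (46 more)
00-S8-H3-R1-M3-K9-00: 10+11+10+13+3+7 = 54  ← best
The minimum is 54.
One optimal route: 00 → S8 → H3 → R1 → M3 → K9 → 00 (or its reverse).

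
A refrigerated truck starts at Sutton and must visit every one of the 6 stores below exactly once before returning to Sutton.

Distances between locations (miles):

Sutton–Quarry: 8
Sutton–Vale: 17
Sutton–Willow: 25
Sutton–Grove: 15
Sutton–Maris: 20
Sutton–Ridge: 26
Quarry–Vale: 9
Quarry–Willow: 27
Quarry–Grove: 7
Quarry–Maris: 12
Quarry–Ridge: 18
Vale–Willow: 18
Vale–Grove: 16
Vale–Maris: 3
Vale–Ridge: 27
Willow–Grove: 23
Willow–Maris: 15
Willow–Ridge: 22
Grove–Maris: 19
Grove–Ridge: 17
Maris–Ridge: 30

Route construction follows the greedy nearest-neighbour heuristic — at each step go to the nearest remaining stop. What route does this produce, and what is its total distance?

From Sutton: distances to unvisited — Quarry=8, Grove=15, Vale=17, Maris=20, Willow=25, Ridge=26. Nearest is Quarry (8).
From Quarry: distances to unvisited — Grove=7, Vale=9, Maris=12, Ridge=18, Willow=27. Nearest is Grove (7).
From Grove: distances to unvisited — Vale=16, Ridge=17, Maris=19, Willow=23. Nearest is Vale (16).
From Vale: distances to unvisited — Maris=3, Willow=18, Ridge=27. Nearest is Maris (3).
From Maris: distances to unvisited — Willow=15, Ridge=30. Nearest is Willow (15).
From Willow: distances to unvisited — Ridge=22. Nearest is Ridge (22).
Return Ridge→Sutton: 26.
Total = 8 + 7 + 16 + 3 + 15 + 22 + 26 = 97.

97 miles along Sutton → Quarry → Grove → Vale → Maris → Willow → Ridge → Sutton.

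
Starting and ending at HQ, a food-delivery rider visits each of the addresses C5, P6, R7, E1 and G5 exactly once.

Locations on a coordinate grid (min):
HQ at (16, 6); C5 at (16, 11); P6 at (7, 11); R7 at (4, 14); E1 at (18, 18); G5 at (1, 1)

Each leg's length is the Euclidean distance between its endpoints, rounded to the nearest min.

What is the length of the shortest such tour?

Shortest round trip = 58 min.

There are 60 distinct closed tours to check (reversals are equivalent).
HQ-C5-P6-R7-E1-G5-HQ: 5+9+4+15+24+16 = 73
HQ-C5-P6-R7-G5-E1-HQ: 5+9+4+13+24+12 = 67
HQ-C5-P6-E1-R7-G5-HQ: 5+9+13+15+13+16 = 71
HQ-C5-P6-E1-G5-R7-HQ: 5+9+13+24+13+14 = 78
HQ-C5-P6-G5-R7-E1-HQ: 5+9+12+13+15+12 = 66
HQ-C5-P6-G5-E1-R7-HQ: 5+9+12+24+15+14 = 79
HQ-C5-R7-P6-E1-G5-HQ: 5+12+4+13+24+16 = 74
HQ-C5-R7-P6-G5-E1-HQ: 5+12+4+12+24+12 = 69
HQ-C5-R7-E1-P6-G5-HQ: 5+12+15+13+12+16 = 73
HQ-C5-R7-E1-G5-P6-HQ: 5+12+15+24+12+10 = 78
HQ-C5-R7-G5-P6-E1-HQ: 5+12+13+12+13+12 = 67
HQ-C5-R7-G5-E1-P6-HQ: 5+12+13+24+13+10 = 77
HQ-C5-E1-P6-R7-G5-HQ: 5+7+13+4+13+16 = 58
HQ-C5-E1-P6-G5-R7-HQ: 5+7+13+12+13+14 = 64
… (46 more)
The minimum is 58.
One optimal route: HQ → C5 → E1 → P6 → R7 → G5 → HQ (or its reverse).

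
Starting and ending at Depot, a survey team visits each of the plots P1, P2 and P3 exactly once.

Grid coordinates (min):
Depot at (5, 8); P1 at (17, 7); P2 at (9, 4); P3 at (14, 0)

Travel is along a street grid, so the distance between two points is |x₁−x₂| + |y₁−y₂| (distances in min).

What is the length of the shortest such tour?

With 3 stops there are 3!/2 = 3 distinct round trips (a route and its reverse cost the same).
Depot → P1 → P2 → P3 → Depot: 13+11+9+17 = 50
Depot → P1 → P3 → P2 → Depot: 13+10+9+8 = 40
Depot → P2 → P1 → P3 → Depot: 8+11+10+17 = 46
The minimum is 40.
One optimal route: Depot → P1 → P3 → P2 → Depot (or its reverse).

Shortest round trip = 40 min.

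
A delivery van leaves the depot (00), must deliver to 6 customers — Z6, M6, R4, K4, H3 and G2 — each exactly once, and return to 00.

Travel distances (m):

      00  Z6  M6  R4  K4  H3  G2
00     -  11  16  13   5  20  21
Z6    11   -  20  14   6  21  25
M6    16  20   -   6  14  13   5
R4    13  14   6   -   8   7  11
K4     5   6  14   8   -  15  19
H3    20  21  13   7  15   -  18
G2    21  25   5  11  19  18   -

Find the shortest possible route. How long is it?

Shortest round trip = 71 m.

00 → Z6 → M6 → R4 → K4 → H3 → G2 → 00: 11+20+6+8+15+18+21 = 99
00 → Z6 → M6 → R4 → K4 → G2 → H3 → 00: 11+20+6+8+19+18+20 = 102
00 → Z6 → M6 → R4 → H3 → K4 → G2 → 00: 11+20+6+7+15+19+21 = 99
00 → Z6 → M6 → R4 → H3 → G2 → K4 → 00: 11+20+6+7+18+19+5 = 86
00 → Z6 → M6 → R4 → G2 → K4 → H3 → 00: 11+20+6+11+19+15+20 = 102
00 → Z6 → M6 → R4 → G2 → H3 → K4 → 00: 11+20+6+11+18+15+5 = 86
00 → Z6 → M6 → K4 → R4 → H3 → G2 → 00: 11+20+14+8+7+18+21 = 99
00 → Z6 → M6 → K4 → R4 → G2 → H3 → 00: 11+20+14+8+11+18+20 = 102
… (352 more)
00 → Z6 → K4 → R4 → H3 → M6 → G2 → 00: 11+6+8+7+13+5+21 = 71  ← best
The minimum is 71.
One optimal route: 00 → Z6 → K4 → R4 → H3 → M6 → G2 → 00 (or its reverse).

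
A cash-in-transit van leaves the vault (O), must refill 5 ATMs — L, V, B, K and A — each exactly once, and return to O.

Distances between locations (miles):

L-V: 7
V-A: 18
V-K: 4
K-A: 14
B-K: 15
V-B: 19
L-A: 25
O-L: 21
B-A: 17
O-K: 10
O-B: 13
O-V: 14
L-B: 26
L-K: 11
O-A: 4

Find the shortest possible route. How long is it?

There are 60 distinct closed tours to check (reversals are equivalent).
O - L - V - B - K - A - O: 21+7+19+15+14+4 = 80
O - L - V - B - A - K - O: 21+7+19+17+14+10 = 88
O - L - V - K - B - A - O: 21+7+4+15+17+4 = 68
O - L - V - K - A - B - O: 21+7+4+14+17+13 = 76
O - L - V - A - B - K - O: 21+7+18+17+15+10 = 88
O - L - V - A - K - B - O: 21+7+18+14+15+13 = 88
O - L - B - V - K - A - O: 21+26+19+4+14+4 = 88
O - L - B - V - A - K - O: 21+26+19+18+14+10 = 108
O - L - B - K - V - A - O: 21+26+15+4+18+4 = 88
O - L - B - K - A - V - O: 21+26+15+14+18+14 = 108
O - L - B - A - V - K - O: 21+26+17+18+4+10 = 96
O - L - B - A - K - V - O: 21+26+17+14+4+14 = 96
O - L - K - V - B - A - O: 21+11+4+19+17+4 = 76
O - L - K - V - A - B - O: 21+11+4+18+17+13 = 84
… (46 more)
The minimum is 68.
One optimal route: O → L → V → K → B → A → O (or its reverse).

Shortest round trip = 68 miles.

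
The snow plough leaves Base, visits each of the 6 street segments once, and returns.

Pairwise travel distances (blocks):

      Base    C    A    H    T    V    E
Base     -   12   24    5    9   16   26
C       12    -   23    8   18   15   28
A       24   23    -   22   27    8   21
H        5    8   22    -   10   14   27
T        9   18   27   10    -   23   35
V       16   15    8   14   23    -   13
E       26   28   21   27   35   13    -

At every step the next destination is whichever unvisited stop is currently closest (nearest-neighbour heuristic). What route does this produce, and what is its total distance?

At Base the remaining stops are H 5, T 9, C 12, V 16, A 24, E 26; go to H.
At H the remaining stops are C 8, T 10, V 14, A 22, E 27; go to C.
At C the remaining stops are V 15, T 18, A 23, E 28; go to V.
At V the remaining stops are A 8, E 13, T 23; go to A.
At A the remaining stops are E 21, T 27; go to E.
At E the remaining stops are T 35; go to T.
Return T→Base: 9.
Total = 5 + 8 + 15 + 8 + 21 + 35 + 9 = 101.

101 blocks along Base → H → C → V → A → E → T → Base.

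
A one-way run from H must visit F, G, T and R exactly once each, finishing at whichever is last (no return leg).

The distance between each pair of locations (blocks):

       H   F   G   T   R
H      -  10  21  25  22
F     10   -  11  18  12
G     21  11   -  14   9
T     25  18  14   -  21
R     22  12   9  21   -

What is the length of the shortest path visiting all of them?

Minimum one-way distance = 45 blocks.

There are 4! = 24 possible orderings.
H→F→G→T→R: 10+11+14+21 = 56
H→F→G→R→T: 10+11+9+21 = 51
H→F→T→G→R: 10+18+14+9 = 51
H→F→T→R→G: 10+18+21+9 = 58
H→F→R→G→T: 10+12+9+14 = 45
H→F→R→T→G: 10+12+21+14 = 57
H→G→F→T→R: 21+11+18+21 = 71
H→G→F→R→T: 21+11+12+21 = 65
H→G→T→F→R: 21+14+18+12 = 65
H→G→T→R→F: 21+14+21+12 = 68
H→G→R→F→T: 21+9+12+18 = 60
H→G→R→T→F: 21+9+21+18 = 69
H→T→F→G→R: 25+18+11+9 = 63
H→T→F→R→G: 25+18+12+9 = 64
… (10 more)
The minimum is 45.
One shortest path: H → F → R → G → T.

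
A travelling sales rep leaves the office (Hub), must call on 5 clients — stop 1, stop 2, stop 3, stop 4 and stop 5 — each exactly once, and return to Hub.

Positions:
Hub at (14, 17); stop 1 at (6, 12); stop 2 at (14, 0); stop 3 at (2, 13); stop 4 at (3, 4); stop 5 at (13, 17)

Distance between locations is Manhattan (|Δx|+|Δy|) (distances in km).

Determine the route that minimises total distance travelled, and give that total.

60 km — the shortest possible round trip.

There are 60 distinct closed tours to check (reversals are equivalent).
Hub → stop 1 → stop 2 → stop 3 → stop 4 → stop 5 → Hub: 13+20+25+10+23+1 = 92
Hub → stop 1 → stop 2 → stop 3 → stop 5 → stop 4 → Hub: 13+20+25+15+23+24 = 120
Hub → stop 1 → stop 2 → stop 4 → stop 3 → stop 5 → Hub: 13+20+15+10+15+1 = 74
Hub → stop 1 → stop 2 → stop 4 → stop 5 → stop 3 → Hub: 13+20+15+23+15+16 = 102
Hub → stop 1 → stop 2 → stop 5 → stop 3 → stop 4 → Hub: 13+20+18+15+10+24 = 100
Hub → stop 1 → stop 2 → stop 5 → stop 4 → stop 3 → Hub: 13+20+18+23+10+16 = 100
Hub → stop 1 → stop 3 → stop 2 → stop 4 → stop 5 → Hub: 13+5+25+15+23+1 = 82
Hub → stop 1 → stop 3 → stop 2 → stop 5 → stop 4 → Hub: 13+5+25+18+23+24 = 108
Hub → stop 1 → stop 3 → stop 4 → stop 2 → stop 5 → Hub: 13+5+10+15+18+1 = 62
Hub → stop 1 → stop 3 → stop 4 → stop 5 → stop 2 → Hub: 13+5+10+23+18+17 = 86
Hub → stop 1 → stop 3 → stop 5 → stop 2 → stop 4 → Hub: 13+5+15+18+15+24 = 90
Hub → stop 1 → stop 3 → stop 5 → stop 4 → stop 2 → Hub: 13+5+15+23+15+17 = 88
Hub → stop 1 → stop 4 → stop 2 → stop 3 → stop 5 → Hub: 13+11+15+25+15+1 = 80
Hub → stop 1 → stop 4 → stop 2 → stop 5 → stop 3 → Hub: 13+11+15+18+15+16 = 88
… (46 more)
Hub → stop 2 → stop 4 → stop 3 → stop 1 → stop 5 → Hub: 17+15+10+5+12+1 = 60  ← best
The minimum is 60.
One optimal route: Hub → stop 2 → stop 4 → stop 3 → stop 1 → stop 5 → Hub (or its reverse).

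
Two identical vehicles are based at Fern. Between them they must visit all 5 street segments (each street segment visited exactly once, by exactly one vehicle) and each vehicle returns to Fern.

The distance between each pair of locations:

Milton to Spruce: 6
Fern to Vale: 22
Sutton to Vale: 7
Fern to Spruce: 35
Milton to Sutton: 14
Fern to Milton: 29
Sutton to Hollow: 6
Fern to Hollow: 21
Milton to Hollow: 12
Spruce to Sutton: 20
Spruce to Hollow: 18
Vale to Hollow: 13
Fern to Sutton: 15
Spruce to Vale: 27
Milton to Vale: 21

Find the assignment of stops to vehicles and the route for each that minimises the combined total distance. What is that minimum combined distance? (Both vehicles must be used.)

Minimum combined distance: 118.

There are 2^4 − 1 = 15 ways to divide the 5 stops into two non-empty groups. For each, the best each vehicle can do is its own shortest tour through its group:
  {Milton} + {Spruce, Sutton, Vale, Hollow}: 58 + 88 = 146
  {Spruce} + {Milton, Sutton, Vale, Hollow}: 70 + 76 = 146
  {Milton, Spruce} + {Sutton, Vale, Hollow}: 70 + 56 = 126
  {Sutton} + {Milton, Spruce, Vale, Hollow}: 30 + 88 = 118
  {Milton, Sutton} + {Spruce, Vale, Hollow}: 58 + 88 = 146
  {Spruce, Sutton} + {Milton, Vale, Hollow}: 70 + 76 = 146
  … (15 splits in total)
Best: vehicle 1 Fern → Sutton → Fern = 30; vehicle 2 Fern → Milton → Spruce → Hollow → Vale → Fern = 88; combined 118.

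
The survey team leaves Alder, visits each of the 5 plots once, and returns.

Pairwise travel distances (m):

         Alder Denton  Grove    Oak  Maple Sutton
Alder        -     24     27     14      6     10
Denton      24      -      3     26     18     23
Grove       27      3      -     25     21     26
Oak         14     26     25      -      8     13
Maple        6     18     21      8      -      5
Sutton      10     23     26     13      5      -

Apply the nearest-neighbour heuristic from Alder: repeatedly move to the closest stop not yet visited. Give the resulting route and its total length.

From Alder: distances to unvisited — Maple=6, Sutton=10, Oak=14, Denton=24, Grove=27. Nearest is Maple (6).
From Maple: distances to unvisited — Sutton=5, Oak=8, Denton=18, Grove=21. Nearest is Sutton (5).
From Sutton: distances to unvisited — Oak=13, Denton=23, Grove=26. Nearest is Oak (13).
From Oak: distances to unvisited — Grove=25, Denton=26. Nearest is Grove (25).
From Grove: distances to unvisited — Denton=3. Nearest is Denton (3).
Return Denton→Alder: 24.
Total = 6 + 5 + 13 + 25 + 3 + 24 = 76.

Nearest-neighbour total = 76 m; route Alder → Maple → Sutton → Oak → Grove → Denton → Alder.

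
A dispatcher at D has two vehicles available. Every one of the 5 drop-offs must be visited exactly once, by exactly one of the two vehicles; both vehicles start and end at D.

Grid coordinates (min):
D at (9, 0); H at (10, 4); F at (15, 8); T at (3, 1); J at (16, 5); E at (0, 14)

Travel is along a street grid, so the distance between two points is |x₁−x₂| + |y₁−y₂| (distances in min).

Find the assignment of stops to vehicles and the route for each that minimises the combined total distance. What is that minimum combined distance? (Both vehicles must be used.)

70 min — the smallest possible combined total.

Check every non-empty split of the stops between the two vehicles; for each half take its own optimal tour:
  {H} + {F, T, J, E}: 10 + 60 = 70
  {F} + {H, T, J, E}: 28 + 60 = 88
  {H, F} + {T, J, E}: 28 + 60 = 88
  {T} + {H, F, J, E}: 14 + 60 = 74
  {H, T} + {F, J, E}: 22 + 60 = 82
  {F, T} + {H, J, E}: 40 + 60 = 100
  … (15 splits in total)
Best: vehicle 1 D → H → D = 10; vehicle 2 D → T → E → F → J → D = 60; combined 70.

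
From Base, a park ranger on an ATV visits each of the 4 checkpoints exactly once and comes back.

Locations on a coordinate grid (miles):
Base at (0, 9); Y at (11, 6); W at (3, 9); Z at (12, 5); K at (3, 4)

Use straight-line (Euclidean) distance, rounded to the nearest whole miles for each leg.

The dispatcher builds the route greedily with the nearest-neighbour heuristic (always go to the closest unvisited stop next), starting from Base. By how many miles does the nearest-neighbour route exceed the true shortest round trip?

From Base: W=3, K=6, Y=11, Z=13 → choose W (3).
From W: K=5, Y=9, Z=10 → choose K (5).
From K: Y=8, Z=9 → choose Y (8).
From Y: Z=1 → choose Z (1).
NN route Base → W → K → Y → Z → Base costs 30.
Optimal: Base → W → Y → Z → K → Base costs 28 (by enumerating all 12 distinct tours).
Excess = 30 − 28 = 2.

2 miles longer than the optimal tour.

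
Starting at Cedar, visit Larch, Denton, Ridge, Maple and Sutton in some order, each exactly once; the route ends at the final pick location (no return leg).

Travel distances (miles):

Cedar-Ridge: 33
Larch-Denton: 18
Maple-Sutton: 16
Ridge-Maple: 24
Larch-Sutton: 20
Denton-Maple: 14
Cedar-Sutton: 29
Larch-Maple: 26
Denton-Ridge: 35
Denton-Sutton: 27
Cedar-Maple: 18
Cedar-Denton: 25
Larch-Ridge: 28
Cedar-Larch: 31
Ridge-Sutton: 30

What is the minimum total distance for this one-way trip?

Minimum one-way distance = 100 miles.

There are 5! = 120 possible orderings.
Cedar → Larch → Denton → Ridge → Maple → Sutton: 31+18+35+24+16 = 124
Cedar → Larch → Denton → Ridge → Sutton → Maple: 31+18+35+30+16 = 130
Cedar → Larch → Denton → Maple → Ridge → Sutton: 31+18+14+24+30 = 117
Cedar → Larch → Denton → Maple → Sutton → Ridge: 31+18+14+16+30 = 109
Cedar → Larch → Denton → Sutton → Ridge → Maple: 31+18+27+30+24 = 130
Cedar → Larch → Denton → Sutton → Maple → Ridge: 31+18+27+16+24 = 116
Cedar → Larch → Ridge → Denton → Maple → Sutton: 31+28+35+14+16 = 124
Cedar → Larch → Ridge → Denton → Sutton → Maple: 31+28+35+27+16 = 137
Cedar → Larch → Ridge → Maple → Denton → Sutton: 31+28+24+14+27 = 124
Cedar → Larch → Ridge → Maple → Sutton → Denton: 31+28+24+16+27 = 126
Cedar → Larch → Ridge → Sutton → Denton → Maple: 31+28+30+27+14 = 130
Cedar → Larch → Ridge → Sutton → Maple → Denton: 31+28+30+16+14 = 119
Cedar → Larch → Maple → Denton → Ridge → Sutton: 31+26+14+35+30 = 136
Cedar → Larch → Maple → Denton → Sutton → Ridge: 31+26+14+27+30 = 128
… (106 more)
Cedar → Maple → Denton → Larch → Sutton → Ridge: 18+14+18+20+30 = 100  ← best
The minimum is 100.
One shortest path: Cedar → Maple → Denton → Larch → Sutton → Ridge.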